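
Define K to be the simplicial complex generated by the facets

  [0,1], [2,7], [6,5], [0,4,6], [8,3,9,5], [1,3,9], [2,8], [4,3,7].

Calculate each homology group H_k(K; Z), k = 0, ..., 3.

Order the vertices as 0 < 1 < 2 < 3 < 4 < 5 < 6 < 7 < 8 < 9. Listing each simplex with vertices in this order, K has dimension 3 with simplices:

  0-simplices (10): [0], [1], [2], [3], [4], [5], [6], [7], [8], [9]
  1-simplices (18): [0,1], [0,4], [0,6], [1,3], [1,9], [2,7], [2,8], [3,4], [3,5], [3,7], [3,8], [3,9], [4,6], [4,7], [5,6], [5,8], [5,9], [8,9]
  2-simplices (7): [0,4,6], [1,3,9], [3,4,7], [3,5,8], [3,5,9], [3,8,9], [5,8,9]
  3-simplices (1): [3,5,8,9]

so the chain groups are C_0 ≅ Z^10, C_1 ≅ Z^18, C_2 ≅ Z^7, C_3 ≅ Z^1.

The boundary map ∂_1: C_1 → C_0 maps an edge to its endpoints' difference, ∂[p,q] = q − p. For instance
  ∂[0,4] = [4] − [0].
The resulting 10×18 matrix has rank 9, and its Smith normal form has invariant factors (1,1,1,1,1,1,1,1,1).

Boundary ∂_2: C_2 → C_1 acts by ∂[p,q,r] = [q,r] − [p,r] + [p,q]. For instance
  ∂[3,4,7] = [4,7] − [3,7] + [3,4],
  ∂[0,4,6] = [4,6] − [0,6] + [0,4].
As a 18×7 matrix over Z this has rank 6, with invariant factors (1,1,1,1,1,1).

The boundary map ∂_3: C_3 → C_2 sends each 3-simplex σ to the alternating sum Σ_i (−1)^i (σ with its i-th vertex removed). For instance
  ∂[3,5,8,9] = [5,8,9] − [3,8,9] + [3,5,9] − [3,5,8].
The 7×1 boundary matrix has rank 1 and Smith normal form diag(1).

Now H_k = ker ∂_k / im ∂_{k+1}, so:

  H_0: rank C_0 − rank ∂_1 = 10 − 9 = 1, and the invariant factors of ∂_1 are all 1, so H_0 = Z.
  H_1: rank ker ∂_1 − rank ∂_2 = (18 − 9) − 6 = 3, and the invariant factors of ∂_2 are all 1, so H_1 = Z^3.
  H_2: rank ker ∂_2 − rank ∂_3 = (7 − 6) − 1 = 0, and the invariant factors of ∂_3 are all 1, so H_2 = 0.
  H_3: rank ker ∂_3 − rank ∂_4 = (1 − 1) − 0 = 0, and there is no ∂_4, so H_3 = 0.

As a check, the Euler characteristic is 10 − 18 + 7 − 1 = -2, which agrees with 1 − 3 + 0 − 0 = -2.

H_0 ≅ Z,  H_1 ≅ Z^3,  H_2 = 0,  H_3 = 0.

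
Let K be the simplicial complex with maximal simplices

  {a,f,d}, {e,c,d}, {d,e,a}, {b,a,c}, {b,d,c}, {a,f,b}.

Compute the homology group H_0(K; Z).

Take the total order a < b < c < d < e < f on the vertex set. Then K (dimension 2) consists of the simplices:

  0-simplices (6): a, b, c, d, e, f
  1-simplices (12): ab, ac, ad, ae, af, bc, bd, bf, cd, ce, de, df
  2-simplices (6): abc, abf, ade, adf, bcd, cde

Hence C_0 ≅ Z^6, C_1 ≅ Z^12, C_2 ≅ Z^6.

Boundary ∂_1: C_1 → C_0 sends each edge [p,q] (with p < q) to q − p. For instance
  ∂ce = e − c.
The 6×12 boundary matrix has rank 5 and Smith normal form diag(1,1,1,1,1).

The boundary map ∂_2: C_2 → C_1 acts by ∂[p,q,r] = [q,r] − [p,r] + [p,q]. For instance
  ∂abc = bc − ac + ab,
  ∂ade = de − ae + ad.
The resulting 12×6 matrix has rank 6, and its Smith normal form has invariant factors (1,1,1,1,1,1).

Computing H_k = (kernel of ∂_k) / (image of ∂_{k+1}):

  H_0: rank C_0 − rank ∂_1 = 6 − 5 = 1, and the invariant factors of ∂_1 are all 1, so H_0 ≅ Z.

(K is a triangulation of the cylinder S^1 x I.)

H_0 = Z.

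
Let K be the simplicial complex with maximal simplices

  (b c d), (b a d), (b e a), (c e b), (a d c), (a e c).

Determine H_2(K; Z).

H_2 = Z.

Order the vertices as a < b < c < d < e. Listing each simplex with vertices in this order, K has dimension 2 with simplices:

  0-simplices (5): a, b, c, d, e
  1-simplices (9): ab, ac, ad, ae, bc, bd, be, cd, ce
  2-simplices (6): abd, abe, acd, ace, bcd, bce

giving chain groups C_0 ≅ Z^5, C_1 ≅ Z^9, C_2 ≅ Z^6.

The boundary map ∂_1: C_1 → C_0 sends each edge [p,q] (with p < q) to q − p. For instance
  ∂cd = d − c.
This gives a 5×9 integer matrix of rank 4; reducing to Smith normal form yields diagonal entries (1,1,1,1).

∂_2: C_2 → C_1 sends each 2-simplex [p,q,r] to [q,r] − [p,r] + [p,q]. For instance
  ∂bce = ce − be + bc,
  ∂abd = bd − ad + ab.
As a 9×6 matrix over Z this has rank 5, with invariant factors (1,1,1,1,1).

Computing H_k = (kernel of ∂_k) / (image of ∂_{k+1}):

  H_2: rank ker ∂_2 − rank ∂_3 = (6 − 5) − 0 = 1, and there is no ∂_3, so H_2 ≅ Z.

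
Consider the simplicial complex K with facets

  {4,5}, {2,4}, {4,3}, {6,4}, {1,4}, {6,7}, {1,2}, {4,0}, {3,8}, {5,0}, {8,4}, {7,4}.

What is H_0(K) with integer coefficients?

Fix the vertex order 0 < 1 < 2 < 3 < 4 < 5 < 6 < 7 < 8 and write every simplex with vertices in increasing order. Then dim K = 1 and the simplices of K are:

  0-simplices (9): [0], [1], [2], [3], [4], [5], [6], [7], [8]
  1-simplices (12): [0,4], [0,5], [1,2], [1,4], [2,4], [3,4], [3,8], [4,5], [4,6], [4,7], [4,8], [6,7]

Hence C_0 ≅ Z^9, C_1 ≅ Z^12.

Boundary ∂_1: C_1 → C_0 maps an edge to its endpoints' difference, ∂[p,q] = q − p. For instance
  ∂[3,8] = [8] − [3].
This gives a 9×12 integer matrix of rank 8; reducing to Smith normal form yields diagonal entries (1,1,1,1,1,1,1,1).

From H_k ≅ ker(∂_k) / im(∂_{k+1}) we obtain:

  H_0: rank C_0 − rank ∂_1 = 9 − 8 = 1, and the invariant factors of ∂_1 are all 1, so H_0 = Z.

H_0 ≅ Z.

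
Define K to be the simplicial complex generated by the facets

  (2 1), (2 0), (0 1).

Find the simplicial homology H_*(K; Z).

H_0 ≅ Z,  H_1 ≅ Z.

Order the vertices as 0 < 1 < 2. Listing each simplex with vertices in this order, K has dimension 1 with simplices:

  0-simplices (3): [0], [1], [2]
  1-simplices (3): [0,1], [0,2], [1,2]

so the chain groups are C_0 ≅ Z^3, C_1 ≅ Z^3.

The boundary map ∂_1: C_1 → C_0 sends each edge [p,q] (with p < q) to q − p. For instance
  ∂[0,2] = [2] − [0].
As a 3×3 matrix over Z this has rank 2, with invariant factors (1,1).

From H_k ≅ ker(∂_k) / im(∂_{k+1}) we obtain:

  H_0: rank C_0 − rank ∂_1 = 3 − 2 = 1, and the invariant factors of ∂_1 are all 1, so H_0 ≅ Z.
  H_1: rank ker ∂_1 − rank ∂_2 = (3 − 2) − 0 = 1, and there is no ∂_2, so H_1 ≅ Z.

As a check, the Euler characteristic is 3 − 3 = 0, which agrees with 1 − 1 = 0.
(K is a triangulation of the circle S^1.)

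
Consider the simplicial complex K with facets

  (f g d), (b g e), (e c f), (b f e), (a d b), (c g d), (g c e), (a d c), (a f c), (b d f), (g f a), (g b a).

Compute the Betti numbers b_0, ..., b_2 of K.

b_0 = 1, b_1 = 0, b_2 = 0.

Fix the vertex order a < b < c < d < e < f < g and write every simplex with vertices in increasing order. Then dim K = 2 and the simplices of K are:

  0-simplices (7): a, b, c, d, e, f, g
  1-simplices (18): ab, ac, ad, af, ag, bd, be, bf, bg, cd, ce, cf, cg, df, dg, ef, eg, fg
  2-simplices (12): abd, abg, acd, acf, afg, bdf, bef, beg, cdg, cef, ceg, dfg

giving chain groups C_0 ≅ Z^7, C_1 ≅ Z^18, C_2 ≅ Z^12.

∂_1: C_1 → C_0 is given by ∂[p,q] = [q] − [p]. For instance
  ∂cg = g − c.
The resulting 7×18 matrix has rank 6, and its Smith normal form has invariant factors (1,1,1,1,1,1).

Boundary ∂_2: C_2 → C_1 sends each 2-simplex [p,q,r] to [q,r] − [p,r] + [p,q]. For instance
  ∂beg = eg − bg + be,
  ∂ceg = eg − cg + ce.
This gives a 18×12 integer matrix of rank 12; reducing to Smith normal form yields diagonal entries (1,1,1,1,1,1,1,1,1,1,1,2).

Reading off H_k = ker ∂_k / im ∂_{k+1}:

  H_0: rank C_0 − rank ∂_1 = 7 − 6 = 1, and the invariant factors of ∂_1 are all 1, so H_0 ≅ Z.
  H_1: rank ker ∂_1 − rank ∂_2 = (18 − 6) − 12 = 0, and ∂_2 has invariant factor 2 > 1, so H_1 ≅ Z/2.
  H_2: rank ker ∂_2 − rank ∂_3 = (12 − 12) − 0 = 0, and there is no ∂_3, so H_2 ≅ 0.

As a check, the Euler characteristic is 7 − 18 + 12 = 1, which agrees with 1 − 0 + 0 = 1.

Hence the Betti numbers are b_0 = 1, b_1 = 0, b_2 = 0.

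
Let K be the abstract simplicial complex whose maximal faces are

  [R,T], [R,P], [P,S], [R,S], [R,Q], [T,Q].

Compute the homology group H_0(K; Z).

H_0 = Z.

Take the total order P < Q < R < S < T on the vertex set. Then K (dimension 1) consists of the simplices:

  0-simplices (5): P, Q, R, S, T
  1-simplices (6): PR, PS, QR, QT, RS, RT

giving chain groups C_0 ≅ Z^5, C_1 ≅ Z^6.

The boundary map ∂_1: C_1 → C_0 is given by ∂[p,q] = [q] − [p]. For instance
  ∂RT = T − R.
The resulting 5×6 matrix has rank 4, and its Smith normal form has invariant factors (1,1,1,1).

From H_k ≅ ker(∂_k) / im(∂_{k+1}) we obtain:

  H_0: rank C_0 − rank ∂_1 = 5 − 4 = 1, and the invariant factors of ∂_1 are all 1, so H_0 = Z.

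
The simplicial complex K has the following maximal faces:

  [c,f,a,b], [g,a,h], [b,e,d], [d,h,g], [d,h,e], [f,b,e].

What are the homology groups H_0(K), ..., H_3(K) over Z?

We work with the vertex ordering a < b < c < d < e < f < g < h. The simplices of K, each written with vertices in increasing order, are:

  0-simplices (8): a, b, c, d, e, f, g, h
  1-simplices (16): ab, ac, af, ag, ah, bc, bd, be, bf, cf, de, dg, dh, ef, eh, gh
  2-simplices (9): abc, abf, acf, agh, bcf, bde, bef, deh, dgh
  3-simplices (1): abcf

giving chain groups C_0 ≅ Z^8, C_1 ≅ Z^16, C_2 ≅ Z^9, C_3 ≅ Z^1.

∂_1: C_1 → C_0 is given by ∂[p,q] = [q] − [p]. For instance
  ∂de = e − d.
As a 8×16 matrix over Z this has rank 7, with invariant factors (1,1,1,1,1,1,1).

Boundary ∂_2: C_2 → C_1 acts by ∂[p,q,r] = [q,r] − [p,r] + [p,q]. For instance
  ∂bde = de − be + bd,
  ∂bef = ef − bf + be.
This gives a 16×9 integer matrix of rank 8; reducing to Smith normal form yields diagonal entries (1,1,1,1,1,1,1,1).

∂_3: C_3 → C_2 sends each 3-simplex σ to the alternating sum Σ_i (−1)^i (σ with its i-th vertex removed). For instance
  ∂abcf = bcf − acf + abf − abc.
As a 9×1 matrix over Z this has rank 1, with invariant factors (1).

Now H_k = ker ∂_k / im ∂_{k+1}, so:

  H_0: rank C_0 − rank ∂_1 = 8 − 7 = 1, and the invariant factors of ∂_1 are all 1, so H_0 = Z.
  H_1: rank ker ∂_1 − rank ∂_2 = (16 − 7) − 8 = 1, and the invariant factors of ∂_2 are all 1, so H_1 = Z.
  H_2: rank ker ∂_2 − rank ∂_3 = (9 − 8) − 1 = 0, and the invariant factors of ∂_3 are all 1, so H_2 = 0.
  H_3: rank ker ∂_3 − rank ∂_4 = (1 − 1) − 0 = 0, and there is no ∂_4, so H_3 = 0.

H_0 = Z,  H_1 = Z,  H_2 = 0,  H_3 = 0.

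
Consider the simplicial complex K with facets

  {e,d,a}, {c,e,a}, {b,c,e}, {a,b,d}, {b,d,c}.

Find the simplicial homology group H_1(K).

We work with the vertex ordering a < b < c < d < e. The simplices of K, each written with vertices in increasing order, are:

  0-simplices (5): a, b, c, d, e
  1-simplices (10): ab, ac, ad, ae, bc, bd, be, cd, ce, de
  2-simplices (5): abd, ace, ade, bcd, bce

Hence C_0 ≅ Z^5, C_1 ≅ Z^10, C_2 ≅ Z^5.

∂_1: C_1 → C_0 sends each edge [p,q] (with p < q) to q − p.
The resulting 5×10 matrix has rank 4, and its Smith normal form has invariant factors (1,1,1,1).

∂_2: C_2 → C_1 acts by ∂[p,q,r] = [q,r] − [p,r] + [p,q]. For instance
  ∂abd = bd − ad + ab,
  ∂ace = ce − ae + ac.
This gives a 10×5 integer matrix of rank 5; reducing to Smith normal form yields diagonal entries (1,1,1,1,1).

Computing H_k = (kernel of ∂_k) / (image of ∂_{k+1}):

  H_1: rank ker ∂_1 − rank ∂_2 = (10 − 4) − 5 = 1, and the invariant factors of ∂_2 are all 1, so H_1 = Z.

H_1 = Z.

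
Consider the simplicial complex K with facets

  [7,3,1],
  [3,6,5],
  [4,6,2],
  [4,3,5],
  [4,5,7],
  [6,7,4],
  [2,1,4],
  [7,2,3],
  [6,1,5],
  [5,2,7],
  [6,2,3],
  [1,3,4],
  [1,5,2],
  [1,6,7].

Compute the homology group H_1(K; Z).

H_1 = Z^2.

Order the vertices as 1 < 2 < 3 < 4 < 5 < 6 < 7. Listing each simplex with vertices in this order, K has dimension 2 with simplices:

  0-simplices (7): [1], [2], [3], [4], [5], [6], [7]
  1-simplices (21): [1,2], [1,3], [1,4], [1,5], [1,6], [1,7], [2,3], [2,4], [2,5], [2,6], [2,7], [3,4], [3,5], [3,6], [3,7], [4,5], [4,6], [4,7], [5,6], [5,7], [6,7]
  2-simplices (14): [1,2,4], [1,2,5], [1,3,4], [1,3,7], [1,5,6], [1,6,7], [2,3,6], [2,3,7], [2,4,6], [2,5,7], [3,4,5], [3,5,6], [4,5,7], [4,6,7]

giving chain groups C_0 ≅ Z^7, C_1 ≅ Z^21, C_2 ≅ Z^14.

∂_1: C_1 → C_0 is given by ∂[p,q] = [q] − [p].
This gives a 7×21 integer matrix of rank 6; reducing to Smith normal form yields diagonal entries (1,1,1,1,1,1).

∂_2: C_2 → C_1 maps a triangle to the signed sum of its edges. For instance
  ∂[1,6,7] = [6,7] − [1,7] + [1,6],
  ∂[4,6,7] = [6,7] − [4,7] + [4,6].
This gives a 21×14 integer matrix of rank 13; reducing to Smith normal form yields diagonal entries (1,1,1,1,1,1,1,1,1,1,1,1,1).

Reading off H_k = ker ∂_k / im ∂_{k+1}:

  H_1: rank ker ∂_1 − rank ∂_2 = (21 − 6) − 13 = 2, and the invariant factors of ∂_2 are all 1, so H_1 ≅ Z^2.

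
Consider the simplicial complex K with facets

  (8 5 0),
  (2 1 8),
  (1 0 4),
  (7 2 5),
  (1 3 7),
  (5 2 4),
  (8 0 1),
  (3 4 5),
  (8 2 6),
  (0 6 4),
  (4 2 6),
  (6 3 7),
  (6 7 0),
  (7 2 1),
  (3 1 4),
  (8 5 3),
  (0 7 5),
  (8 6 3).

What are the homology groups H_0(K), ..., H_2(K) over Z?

Take the total order 0 < 1 < 2 < 3 < 4 < 5 < 6 < 7 < 8 on the vertex set. Then K (dimension 2) consists of the simplices:

  0-simplices (9): [0], [1], [2], [3], [4], [5], [6], [7], [8]
  1-simplices (27): (27 of them)
  2-simplices (18): [0,1,4], [0,1,8], [0,4,6], [0,5,7], [0,5,8], [0,6,7], [1,2,7], [1,2,8], [1,3,4], [1,3,7], [2,4,5], [2,4,6], [2,5,7], [2,6,8], [3,4,5], [3,5,8], [3,6,7], [3,6,8]

Hence C_0 ≅ Z^9, C_1 ≅ Z^27, C_2 ≅ Z^18.

∂_1: C_1 → C_0 maps an edge to its endpoints' difference, ∂[p,q] = q − p.
The 9×27 boundary matrix has rank 8 and Smith normal form diag(1,1,1,1,1,1,1,1).

The boundary map ∂_2: C_2 → C_1 maps a triangle to the signed sum of its edges. For instance
  ∂[0,6,7] = [6,7] − [0,7] + [0,6],
  ∂[2,6,8] = [6,8] − [2,8] + [2,6].
As a 27×18 matrix over Z this has rank 17, with invariant factors (1,1,1,1,1,1,1,1,1,1,1,1,1,1,1,1,1).

Reading off H_k = ker ∂_k / im ∂_{k+1}:

  H_0: rank C_0 − rank ∂_1 = 9 − 8 = 1, and the invariant factors of ∂_1 are all 1, so H_0 ≅ Z.
  H_1: rank ker ∂_1 − rank ∂_2 = (27 − 8) − 17 = 2, and the invariant factors of ∂_2 are all 1, so H_1 ≅ Z^2.
  H_2: rank ker ∂_2 − rank ∂_3 = (18 − 17) − 0 = 1, and there is no ∂_3, so H_2 ≅ Z.

As a check, the Euler characteristic is 9 − 27 + 18 = 0, which agrees with 1 − 2 + 1 = 0.
(K is a triangulation of the torus T^2.)

H_0 ≅ Z,  H_1 ≅ Z^2,  H_2 ≅ Z.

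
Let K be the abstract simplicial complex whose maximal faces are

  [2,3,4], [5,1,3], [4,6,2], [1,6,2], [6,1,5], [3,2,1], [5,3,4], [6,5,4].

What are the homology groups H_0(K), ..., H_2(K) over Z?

Fix the vertex order 1 < 2 < 3 < 4 < 5 < 6 and write every simplex with vertices in increasing order. Then dim K = 2 and the simplices of K are:

  0-simplices (6): [1], [2], [3], [4], [5], [6]
  1-simplices (12): [1,2], [1,3], [1,5], [1,6], [2,3], [2,4], [2,6], [3,4], [3,5], [4,5], [4,6], [5,6]
  2-simplices (8): [1,2,3], [1,2,6], [1,3,5], [1,5,6], [2,3,4], [2,4,6], [3,4,5], [4,5,6]

so the chain groups are C_0 ≅ Z^6, C_1 ≅ Z^12, C_2 ≅ Z^8.

The boundary map ∂_1: C_1 → C_0 is given by ∂[p,q] = [q] − [p].
The resulting 6×12 matrix has rank 5, and its Smith normal form has invariant factors (1,1,1,1,1).

The boundary map ∂_2: C_2 → C_1 sends each 2-simplex [p,q,r] to [q,r] − [p,r] + [p,q]. For instance
  ∂[4,5,6] = [5,6] − [4,6] + [4,5],
  ∂[3,4,5] = [4,5] − [3,5] + [3,4].
As a 12×8 matrix over Z this has rank 7, with invariant factors (1,1,1,1,1,1,1).

Now H_k = ker ∂_k / im ∂_{k+1}, so:

  H_0: rank C_0 − rank ∂_1 = 6 − 5 = 1, and the invariant factors of ∂_1 are all 1, so H_0 = Z.
  H_1: rank ker ∂_1 − rank ∂_2 = (12 − 5) − 7 = 0, and the invariant factors of ∂_2 are all 1, so H_1 = 0.
  H_2: rank ker ∂_2 − rank ∂_3 = (8 − 7) − 0 = 1, and there is no ∂_3, so H_2 = Z.

(K is a triangulation of the 2-sphere S^2.)

H_0 = Z,  H_1 = 0,  H_2 = Z.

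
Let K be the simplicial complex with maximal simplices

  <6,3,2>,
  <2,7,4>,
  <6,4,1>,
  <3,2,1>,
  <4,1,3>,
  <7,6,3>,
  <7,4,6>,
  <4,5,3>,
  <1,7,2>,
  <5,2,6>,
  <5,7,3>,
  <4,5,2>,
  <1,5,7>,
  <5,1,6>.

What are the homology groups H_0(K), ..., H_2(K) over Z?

H_0 ≅ Z,  H_1 ≅ Z^2,  H_2 ≅ Z.

Fix the vertex order 1 < 2 < 3 < 4 < 5 < 6 < 7 and write every simplex with vertices in increasing order. Then dim K = 2 and the simplices of K are:

  0-simplices (7): [1], [2], [3], [4], [5], [6], [7]
  1-simplices (21): [1,2], [1,3], [1,4], [1,5], [1,6], [1,7], [2,3], [2,4], [2,5], [2,6], [2,7], [3,4], [3,5], [3,6], [3,7], [4,5], [4,6], [4,7], [5,6], [5,7], [6,7]
  2-simplices (14): [1,2,3], [1,2,7], [1,3,4], [1,4,6], [1,5,6], [1,5,7], [2,3,6], [2,4,5], [2,4,7], [2,5,6], [3,4,5], [3,5,7], [3,6,7], [4,6,7]

so the chain groups are C_0 ≅ Z^7, C_1 ≅ Z^21, C_2 ≅ Z^14.

The boundary map ∂_1: C_1 → C_0 maps an edge to its endpoints' difference, ∂[p,q] = q − p.
The 7×21 boundary matrix has rank 6 and Smith normal form diag(1,1,1,1,1,1).

The boundary map ∂_2: C_2 → C_1 maps a triangle to the signed sum of its edges. For instance
  ∂[2,4,5] = [4,5] − [2,5] + [2,4],
  ∂[4,6,7] = [6,7] − [4,7] + [4,6].
The resulting 21×14 matrix has rank 13, and its Smith normal form has invariant factors (1,1,1,1,1,1,1,1,1,1,1,1,1).

Reading off H_k = ker ∂_k / im ∂_{k+1}:

  H_0: rank C_0 − rank ∂_1 = 7 − 6 = 1, and the invariant factors of ∂_1 are all 1, so H_0 = Z.
  H_1: rank ker ∂_1 − rank ∂_2 = (21 − 6) − 13 = 2, and the invariant factors of ∂_2 are all 1, so H_1 = Z^2.
  H_2: rank ker ∂_2 − rank ∂_3 = (14 − 13) − 0 = 1, and there is no ∂_3, so H_2 = Z.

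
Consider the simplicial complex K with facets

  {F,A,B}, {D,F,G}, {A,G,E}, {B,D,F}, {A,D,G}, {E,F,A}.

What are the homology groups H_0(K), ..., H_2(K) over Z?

K has 6 vertices, 12 edges, 6 triangles.
rank ∂_0 = 0, rank ∂_1 = 5 ⇒ b_0 = 6 − 0 − 5 = 1; all invariant factors of ∂_1 are 1 so no torsion. So H_0 ≅ Z.
rank ∂_1 = 5, rank ∂_2 = 6 ⇒ b_1 = 12 − 5 − 6 = 1; all invariant factors of ∂_2 are 1 so no torsion. So H_1 ≅ Z.
rank ∂_2 = 6, rank ∂_3 = 0 ⇒ b_2 = 6 − 6 − 0 = 0. So H_2 ≅ 0.

H_0 = Z,  H_1 = Z,  H_2 = 0.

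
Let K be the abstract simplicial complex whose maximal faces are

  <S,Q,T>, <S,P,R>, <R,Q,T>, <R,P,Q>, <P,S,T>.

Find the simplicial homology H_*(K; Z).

Take the total order P < Q < R < S < T on the vertex set. Then K (dimension 2) consists of the simplices:

  0-simplices (5): P, Q, R, S, T
  1-simplices (10): PQ, PR, PS, PT, QR, QS, QT, RS, RT, ST
  2-simplices (5): PQR, PRS, PST, QRT, QST

Hence C_0 ≅ Z^5, C_1 ≅ Z^10, C_2 ≅ Z^5.

Boundary ∂_1: C_1 → C_0 maps an edge to its endpoints' difference, ∂[p,q] = q − p. For instance
  ∂ST = T − S.
The resulting 5×10 matrix has rank 4, and its Smith normal form has invariant factors (1,1,1,1).

∂_2: C_2 → C_1 maps a triangle to the signed sum of its edges. For instance
  ∂PST = ST − PT + PS,
  ∂QST = ST − QT + QS.
The 10×5 boundary matrix has rank 5 and Smith normal form diag(1,1,1,1,1).

Reading off H_k = ker ∂_k / im ∂_{k+1}:

  H_0: rank C_0 − rank ∂_1 = 5 − 4 = 1, and the invariant factors of ∂_1 are all 1, so H_0 ≅ Z.
  H_1: rank ker ∂_1 − rank ∂_2 = (10 − 4) − 5 = 1, and the invariant factors of ∂_2 are all 1, so H_1 ≅ Z.
  H_2: rank ker ∂_2 − rank ∂_3 = (5 − 5) − 0 = 0, and there is no ∂_3, so H_2 ≅ 0.

(K is a triangulation of the Möbius band.)

H_0 ≅ Z,  H_1 ≅ Z,  H_2 = 0.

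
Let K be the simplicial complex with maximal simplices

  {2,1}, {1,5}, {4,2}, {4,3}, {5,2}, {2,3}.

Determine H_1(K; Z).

H_1 = Z^2.

K has 5 vertices, 6 edges.
rank ∂_1 = 4, rank ∂_2 = 0 ⇒ b_1 = 6 − 4 − 0 = 2. So H_1 ≅ Z^2.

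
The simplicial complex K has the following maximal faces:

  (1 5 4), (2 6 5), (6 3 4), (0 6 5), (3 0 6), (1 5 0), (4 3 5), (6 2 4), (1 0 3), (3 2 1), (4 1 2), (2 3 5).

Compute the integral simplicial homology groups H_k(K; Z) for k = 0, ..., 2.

Order the vertices as 0 < 1 < 2 < 3 < 4 < 5 < 6. Listing each simplex with vertices in this order, K has dimension 2 with simplices:

  0-simplices (7): [0], [1], [2], [3], [4], [5], [6]
  1-simplices (18): [0,1], [0,3], [0,5], [0,6], [1,2], [1,3], [1,4], [1,5], [2,3], [2,4], [2,5], [2,6], [3,4], [3,5], [3,6], [4,5], [4,6], [5,6]
  2-simplices (12): [0,1,3], [0,1,5], [0,3,6], [0,5,6], [1,2,3], [1,2,4], [1,4,5], [2,3,5], [2,4,6], [2,5,6], [3,4,5], [3,4,6]

Hence C_0 ≅ Z^7, C_1 ≅ Z^18, C_2 ≅ Z^12.

∂_1: C_1 → C_0 maps an edge to its endpoints' difference, ∂[p,q] = q − p. For instance
  ∂[0,3] = [3] − [0].
As a 7×18 matrix over Z this has rank 6, with invariant factors (1,1,1,1,1,1).

∂_2: C_2 → C_1 sends each 2-simplex [p,q,r] to [q,r] − [p,r] + [p,q]. For instance
  ∂[1,2,4] = [2,4] − [1,4] + [1,2],
  ∂[2,5,6] = [5,6] − [2,6] + [2,5].
The 18×12 boundary matrix has rank 12 and Smith normal form diag(1,1,1,1,1,1,1,1,1,1,1,2).

Computing H_k = (kernel of ∂_k) / (image of ∂_{k+1}):

  H_0: rank C_0 − rank ∂_1 = 7 − 6 = 1, and the invariant factors of ∂_1 are all 1, so H_0 ≅ Z.
  H_1: rank ker ∂_1 − rank ∂_2 = (18 − 6) − 12 = 0, and ∂_2 has invariant factor 2 > 1, so H_1 ≅ Z/2Z.
  H_2: rank ker ∂_2 − rank ∂_3 = (12 − 12) − 0 = 0, and there is no ∂_3, so H_2 ≅ 0.

H_0 = Z,  H_1 = Z/2Z,  H_2 = 0.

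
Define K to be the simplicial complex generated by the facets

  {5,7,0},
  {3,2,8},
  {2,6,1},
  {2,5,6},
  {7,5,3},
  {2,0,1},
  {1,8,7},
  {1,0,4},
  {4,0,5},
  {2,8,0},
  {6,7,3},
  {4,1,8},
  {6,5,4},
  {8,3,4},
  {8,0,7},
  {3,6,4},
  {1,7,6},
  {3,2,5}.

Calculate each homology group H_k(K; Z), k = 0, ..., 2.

Take the total order 0 < 1 < 2 < 3 < 4 < 5 < 6 < 7 < 8 on the vertex set. Then K (dimension 2) consists of the simplices:

  0-simplices (9): [0], [1], [2], [3], [4], [5], [6], [7], [8]
  1-simplices (27): (27 of them)
  2-simplices (18): [0,1,2], [0,1,4], [0,2,8], [0,4,5], [0,5,7], [0,7,8], [1,2,6], [1,4,8], [1,6,7], [1,7,8], [2,3,5], [2,3,8], [2,5,6], [3,4,6], [3,4,8], [3,5,7], [3,6,7], [4,5,6]

giving chain groups C_0 ≅ Z^9, C_1 ≅ Z^27, C_2 ≅ Z^18.

Boundary ∂_1: C_1 → C_0 sends each edge [p,q] (with p < q) to q − p.
The resulting 9×27 matrix has rank 8, and its Smith normal form has invariant factors (1,1,1,1,1,1,1,1).

Boundary ∂_2: C_2 → C_1 sends each 2-simplex [p,q,r] to [q,r] − [p,r] + [p,q]. For instance
  ∂[0,4,5] = [4,5] − [0,5] + [0,4],
  ∂[0,1,4] = [1,4] − [0,4] + [0,1].
The 27×18 boundary matrix has rank 18 and Smith normal form diag(1,1,1,1,1,1,1,1,1,1,1,1,1,1,1,1,1,2).

From H_k ≅ ker(∂_k) / im(∂_{k+1}) we obtain:

  H_0: rank C_0 − rank ∂_1 = 9 − 8 = 1, and the invariant factors of ∂_1 are all 1, so H_0 = Z.
  H_1: rank ker ∂_1 − rank ∂_2 = (27 − 8) − 18 = 1, and ∂_2 has invariant factor 2 > 1, so H_1 = Z ⊕ Z_2.
  H_2: rank ker ∂_2 − rank ∂_3 = (18 − 18) − 0 = 0, and there is no ∂_3, so H_2 = 0.

As a check, the Euler characteristic is 9 − 27 + 18 = 0, which agrees with 1 − 1 + 0 = 0.

H_0 ≅ Z,  H_1 ≅ Z ⊕ Z_2,  H_2 = 0.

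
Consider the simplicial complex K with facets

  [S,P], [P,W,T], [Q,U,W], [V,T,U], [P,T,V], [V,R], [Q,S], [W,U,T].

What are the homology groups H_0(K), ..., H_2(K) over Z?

H_0 = Z,  H_1 = Z,  H_2 = 0.

We work with the vertex ordering P < Q < R < S < T < U < V < W. The simplices of K, each written with vertices in increasing order, are:

  0-simplices (8): P, Q, R, S, T, U, V, W
  1-simplices (13): PS, PT, PV, PW, QS, QU, QW, RV, TU, TV, TW, UV, UW
  2-simplices (5): PTV, PTW, QUW, TUV, TUW

so the chain groups are C_0 ≅ Z^8, C_1 ≅ Z^13, C_2 ≅ Z^5.

The boundary map ∂_1: C_1 → C_0 is given by ∂[p,q] = [q] − [p]. For instance
  ∂UW = W − U.
This gives a 8×13 integer matrix of rank 7; reducing to Smith normal form yields diagonal entries (1,1,1,1,1,1,1).

Boundary ∂_2: C_2 → C_1 maps a triangle to the signed sum of its edges. For instance
  ∂QUW = UW − QW + QU,
  ∂TUV = UV − TV + TU.
As a 13×5 matrix over Z this has rank 5, with invariant factors (1,1,1,1,1).

Reading off H_k = ker ∂_k / im ∂_{k+1}:

  H_0: rank C_0 − rank ∂_1 = 8 − 7 = 1, and the invariant factors of ∂_1 are all 1, so H_0 = Z.
  H_1: rank ker ∂_1 − rank ∂_2 = (13 − 7) − 5 = 1, and the invariant factors of ∂_2 are all 1, so H_1 = Z.
  H_2: rank ker ∂_2 − rank ∂_3 = (5 − 5) − 0 = 0, and there is no ∂_3, so H_2 = 0.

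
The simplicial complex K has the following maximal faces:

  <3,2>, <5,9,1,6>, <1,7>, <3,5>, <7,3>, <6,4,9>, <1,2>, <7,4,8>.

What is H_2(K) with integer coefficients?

We work with the vertex ordering 1 < 2 < 3 < 4 < 5 < 6 < 7 < 8 < 9. The simplices of K, each written with vertices in increasing order, are:

  0-simplices (9): [1], [2], [3], [4], [5], [6], [7], [8], [9]
  1-simplices (16): [1,2], [1,5], [1,6], [1,7], [1,9], [2,3], [3,5], [3,7], [4,6], [4,7], [4,8], [4,9], [5,6], [5,9], [6,9], [7,8]
  2-simplices (6): [1,5,6], [1,5,9], [1,6,9], [4,6,9], [4,7,8], [5,6,9]
  3-simplices (1): [1,5,6,9]

giving chain groups C_0 ≅ Z^9, C_1 ≅ Z^16, C_2 ≅ Z^6, C_3 ≅ Z^1.

Boundary ∂_1: C_1 → C_0 maps an edge to its endpoints' difference, ∂[p,q] = q − p. For instance
  ∂[4,7] = [7] − [4].
As a 9×16 matrix over Z this has rank 8, with invariant factors (1,1,1,1,1,1,1,1).

The boundary map ∂_2: C_2 → C_1 sends each 2-simplex [p,q,r] to [q,r] − [p,r] + [p,q]. For instance
  ∂[1,5,9] = [5,9] − [1,9] + [1,5],
  ∂[1,6,9] = [6,9] − [1,9] + [1,6].
This gives a 16×6 integer matrix of rank 5; reducing to Smith normal form yields diagonal entries (1,1,1,1,1).

∂_3: C_3 → C_2 sends each 3-simplex σ to the alternating sum Σ_i (−1)^i (σ with its i-th vertex removed). For instance
  ∂[1,5,6,9] = [5,6,9] − [1,6,9] + [1,5,9] − [1,5,6].
The 6×1 boundary matrix has rank 1 and Smith normal form diag(1).

From H_k ≅ ker(∂_k) / im(∂_{k+1}) we obtain:

  H_2: rank ker ∂_2 − rank ∂_3 = (6 − 5) − 1 = 0, and the invariant factors of ∂_3 are all 1, so H_2 = 0.

H_2 ≅ 0.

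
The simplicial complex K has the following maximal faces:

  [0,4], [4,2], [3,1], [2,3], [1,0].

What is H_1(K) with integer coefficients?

H_1 = Z.

Fix the vertex order 0 < 1 < 2 < 3 < 4 and write every simplex with vertices in increasing order. Then dim K = 1 and the simplices of K are:

  0-simplices (5): [0], [1], [2], [3], [4]
  1-simplices (5): [0,1], [0,4], [1,3], [2,3], [2,4]

so the chain groups are C_0 ≅ Z^5, C_1 ≅ Z^5.

The boundary map ∂_1: C_1 → C_0 sends each edge [p,q] (with p < q) to q − p.
This gives a 5×5 integer matrix of rank 4; reducing to Smith normal form yields diagonal entries (1,1,1,1).

From H_k ≅ ker(∂_k) / im(∂_{k+1}) we obtain:

  H_1: rank ker ∂_1 − rank ∂_2 = (5 − 4) − 0 = 1, and there is no ∂_2, so H_1 ≅ Z.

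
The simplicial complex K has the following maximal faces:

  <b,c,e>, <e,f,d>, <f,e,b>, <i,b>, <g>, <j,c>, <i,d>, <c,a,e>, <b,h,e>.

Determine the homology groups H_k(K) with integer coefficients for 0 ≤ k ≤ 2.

H_0 = Z^2,  H_1 = Z,  H_2 = 0.

Order the vertices as a < b < c < d < e < f < g < h < i < j. Listing each simplex with vertices in this order, K has dimension 2 with simplices:

  0-simplices (10): a, b, c, d, e, f, g, h, i, j
  1-simplices (14): ac, ae, bc, be, bf, bh, bi, ce, cj, de, df, di, ef, eh
  2-simplices (5): ace, bce, bef, beh, def

so the chain groups are C_0 ≅ Z^10, C_1 ≅ Z^14, C_2 ≅ Z^5.

∂_1: C_1 → C_0 maps an edge to its endpoints' difference, ∂[p,q] = q − p. For instance
  ∂eh = h − e.
The 10×14 boundary matrix has rank 8 and Smith normal form diag(1,1,1,1,1,1,1,1).

The boundary map ∂_2: C_2 → C_1 sends each 2-simplex [p,q,r] to [q,r] − [p,r] + [p,q]. For instance
  ∂def = ef − df + de,
  ∂bce = ce − be + bc.
This gives a 14×5 integer matrix of rank 5; reducing to Smith normal form yields diagonal entries (1,1,1,1,1).

Computing H_k = (kernel of ∂_k) / (image of ∂_{k+1}):

  H_0: rank C_0 − rank ∂_1 = 10 − 8 = 2, and the invariant factors of ∂_1 are all 1, so H_0 ≅ Z^2.
  H_1: rank ker ∂_1 − rank ∂_2 = (14 − 8) − 5 = 1, and the invariant factors of ∂_2 are all 1, so H_1 ≅ Z.
  H_2: rank ker ∂_2 − rank ∂_3 = (5 − 5) − 0 = 0, and there is no ∂_3, so H_2 ≅ 0.

As a check, the Euler characteristic is 10 − 14 + 5 = 1, which agrees with 2 − 1 + 0 = 1.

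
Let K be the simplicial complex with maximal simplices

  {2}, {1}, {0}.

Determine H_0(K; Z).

H_0 = Z^3.

Take the total order 0 < 1 < 2 on the vertex set. Then K (dimension 0) consists of the simplices:

  0-simplices (3): [0], [1], [2]

giving chain groups C_0 ≅ Z^3.

Reading off H_k = ker ∂_k / im ∂_{k+1}:

  H_0: rank C_0 − rank ∂_1 = 3 − 0 = 3, and there is no ∂_1, so H_0 ≅ Z^3.

(K is a triangulation of a set of 3 points.)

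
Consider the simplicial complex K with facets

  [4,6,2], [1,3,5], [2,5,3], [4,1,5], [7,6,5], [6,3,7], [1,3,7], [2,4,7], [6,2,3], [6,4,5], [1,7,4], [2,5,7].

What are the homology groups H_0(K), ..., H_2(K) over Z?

H_0 ≅ Z,  H_1 ≅ Z/2,  H_2 = 0.

Order the vertices as 1 < 2 < 3 < 4 < 5 < 6 < 7. Listing each simplex with vertices in this order, K has dimension 2 with simplices:

  0-simplices (7): [1], [2], [3], [4], [5], [6], [7]
  1-simplices (18): [1,3], [1,4], [1,5], [1,7], [2,3], [2,4], [2,5], [2,6], [2,7], [3,5], [3,6], [3,7], [4,5], [4,6], [4,7], [5,6], [5,7], [6,7]
  2-simplices (12): [1,3,5], [1,3,7], [1,4,5], [1,4,7], [2,3,5], [2,3,6], [2,4,6], [2,4,7], [2,5,7], [3,6,7], [4,5,6], [5,6,7]

giving chain groups C_0 ≅ Z^7, C_1 ≅ Z^18, C_2 ≅ Z^12.

The boundary map ∂_1: C_1 → C_0 is given by ∂[p,q] = [q] − [p]. For instance
  ∂[1,5] = [5] − [1].
This gives a 7×18 integer matrix of rank 6; reducing to Smith normal form yields diagonal entries (1,1,1,1,1,1).

The boundary map ∂_2: C_2 → C_1 sends each 2-simplex [p,q,r] to [q,r] − [p,r] + [p,q]. For instance
  ∂[2,4,7] = [4,7] − [2,7] + [2,4],
  ∂[3,6,7] = [6,7] − [3,7] + [3,6].
The resulting 18×12 matrix has rank 12, and its Smith normal form has invariant factors (1,1,1,1,1,1,1,1,1,1,1,2).

Now H_k = ker ∂_k / im ∂_{k+1}, so:

  H_0: rank C_0 − rank ∂_1 = 7 − 6 = 1, and the invariant factors of ∂_1 are all 1, so H_0 ≅ Z.
  H_1: rank ker ∂_1 − rank ∂_2 = (18 − 6) − 12 = 0, and ∂_2 has invariant factor 2 > 1, so H_1 ≅ Z/2.
  H_2: rank ker ∂_2 − rank ∂_3 = (12 − 12) − 0 = 0, and there is no ∂_3, so H_2 ≅ 0.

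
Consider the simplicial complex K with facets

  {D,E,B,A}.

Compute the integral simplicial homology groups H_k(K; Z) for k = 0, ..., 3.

H_0 ≅ Z,  H_1 = 0,  H_2 = 0,  H_3 = 0.

Take the total order A < B < D < E on the vertex set. Then K (dimension 3) consists of the simplices:

  0-simplices (4): A, B, D, E
  1-simplices (6): AB, AD, AE, BD, BE, DE
  2-simplices (4): ABD, ABE, ADE, BDE
  3-simplices (1): ABDE

Hence C_0 ≅ Z^4, C_1 ≅ Z^6, C_2 ≅ Z^4, C_3 ≅ Z^1.

The boundary map ∂_1: C_1 → C_0 sends each edge [p,q] (with p < q) to q − p. For instance
  ∂BE = E − B.
As a 4×6 matrix over Z this has rank 3, with invariant factors (1,1,1).

Boundary ∂_2: C_2 → C_1 sends each 2-simplex [p,q,r] to [q,r] − [p,r] + [p,q]. For instance
  ∂ADE = DE − AE + AD,
  ∂BDE = DE − BE + BD.
As a 6×4 matrix over Z this has rank 3, with invariant factors (1,1,1).

Boundary ∂_3: C_3 → C_2 sends each 3-simplex σ to the alternating sum Σ_i (−1)^i (σ with its i-th vertex removed). For instance
  ∂ABDE = BDE − ADE + ABE − ABD.
The 4×1 boundary matrix has rank 1 and Smith normal form diag(1).

Computing H_k = (kernel of ∂_k) / (image of ∂_{k+1}):

  H_0: rank C_0 − rank ∂_1 = 4 − 3 = 1, and the invariant factors of ∂_1 are all 1, so H_0 = Z.
  H_1: rank ker ∂_1 − rank ∂_2 = (6 − 3) − 3 = 0, and the invariant factors of ∂_2 are all 1, so H_1 = 0.
  H_2: rank ker ∂_2 − rank ∂_3 = (4 − 3) − 1 = 0, and the invariant factors of ∂_3 are all 1, so H_2 = 0.
  H_3: rank ker ∂_3 − rank ∂_4 = (1 − 1) − 0 = 0, and there is no ∂_4, so H_3 = 0.

As a check, the Euler characteristic is 4 − 6 + 4 − 1 = 1, which agrees with 1 − 0 + 0 − 0 = 1.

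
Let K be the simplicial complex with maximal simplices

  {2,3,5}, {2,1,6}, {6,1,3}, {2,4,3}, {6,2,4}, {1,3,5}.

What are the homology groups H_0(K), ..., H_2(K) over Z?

H_0 = Z,  H_1 = Z,  H_2 = 0.

We work with the vertex ordering 1 < 2 < 3 < 4 < 5 < 6. The simplices of K, each written with vertices in increasing order, are:

  0-simplices (6): [1], [2], [3], [4], [5], [6]
  1-simplices (12): [1,2], [1,3], [1,5], [1,6], [2,3], [2,4], [2,5], [2,6], [3,4], [3,5], [3,6], [4,6]
  2-simplices (6): [1,2,6], [1,3,5], [1,3,6], [2,3,4], [2,3,5], [2,4,6]

Hence C_0 ≅ Z^6, C_1 ≅ Z^12, C_2 ≅ Z^6.

Boundary ∂_1: C_1 → C_0 is given by ∂[p,q] = [q] − [p]. For instance
  ∂[1,2] = [2] − [1].
The resulting 6×12 matrix has rank 5, and its Smith normal form has invariant factors (1,1,1,1,1).

Boundary ∂_2: C_2 → C_1 sends each 2-simplex [p,q,r] to [q,r] − [p,r] + [p,q]. For instance
  ∂[1,2,6] = [2,6] − [1,6] + [1,2],
  ∂[2,3,5] = [3,5] − [2,5] + [2,3].
The 12×6 boundary matrix has rank 6 and Smith normal form diag(1,1,1,1,1,1).

Now H_k = ker ∂_k / im ∂_{k+1}, so:

  H_0: rank C_0 − rank ∂_1 = 6 − 5 = 1, and the invariant factors of ∂_1 are all 1, so H_0 = Z.
  H_1: rank ker ∂_1 − rank ∂_2 = (12 − 5) − 6 = 1, and the invariant factors of ∂_2 are all 1, so H_1 = Z.
  H_2: rank ker ∂_2 − rank ∂_3 = (6 − 6) − 0 = 0, and there is no ∂_3, so H_2 = 0.

(K is a triangulation of the cylinder S^1 x I.)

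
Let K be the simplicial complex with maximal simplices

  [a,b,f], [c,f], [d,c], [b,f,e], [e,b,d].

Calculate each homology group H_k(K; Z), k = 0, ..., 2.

H_0 ≅ Z,  H_1 ≅ Z,  H_2 = 0.

K has 6 vertices, 9 edges, 3 triangles.
rank ∂_0 = 0, rank ∂_1 = 5 ⇒ b_0 = 6 − 0 − 5 = 1; all invariant factors of ∂_1 are 1 so no torsion. So H_0 ≅ Z.
rank ∂_1 = 5, rank ∂_2 = 3 ⇒ b_1 = 9 − 5 − 3 = 1; all invariant factors of ∂_2 are 1 so no torsion. So H_1 ≅ Z.
rank ∂_2 = 3, rank ∂_3 = 0 ⇒ b_2 = 3 − 3 − 0 = 0. So H_2 ≅ 0.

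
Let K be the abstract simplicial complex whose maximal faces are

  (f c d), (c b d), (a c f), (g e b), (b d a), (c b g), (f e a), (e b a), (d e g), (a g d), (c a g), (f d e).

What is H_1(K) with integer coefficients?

H_1 = Z_2.

We work with the vertex ordering a < b < c < d < e < f < g. The simplices of K, each written with vertices in increasing order, are:

  0-simplices (7): a, b, c, d, e, f, g
  1-simplices (18): ab, ac, ad, ae, af, ag, bc, bd, be, bg, cd, cf, cg, de, df, dg, ef, eg
  2-simplices (12): abd, abe, acf, acg, adg, aef, bcd, bcg, beg, cdf, def, deg

so the chain groups are C_0 ≅ Z^7, C_1 ≅ Z^18, C_2 ≅ Z^12.

∂_1: C_1 → C_0 sends each edge [p,q] (with p < q) to q − p.
The resulting 7×18 matrix has rank 6, and its Smith normal form has invariant factors (1,1,1,1,1,1).

The boundary map ∂_2: C_2 → C_1 sends each 2-simplex [p,q,r] to [q,r] − [p,r] + [p,q]. For instance
  ∂aef = ef − af + ae,
  ∂cdf = df − cf + cd.
This gives a 18×12 integer matrix of rank 12; reducing to Smith normal form yields diagonal entries (1,1,1,1,1,1,1,1,1,1,1,2).

Computing H_k = (kernel of ∂_k) / (image of ∂_{k+1}):

  H_1: rank ker ∂_1 − rank ∂_2 = (18 − 6) − 12 = 0, and ∂_2 has invariant factor 2 > 1, so H_1 ≅ Z_2.

(K is a triangulation of the real projective plane RP^2.)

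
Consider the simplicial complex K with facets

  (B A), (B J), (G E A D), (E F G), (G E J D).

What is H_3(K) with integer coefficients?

H_3 = 0.

We work with the vertex ordering A < B < D < E < F < G < J. The simplices of K, each written with vertices in increasing order, are:

  0-simplices (7): A, B, D, E, F, G, J
  1-simplices (13): AB, AD, AE, AG, BJ, DE, DG, DJ, EF, EG, EJ, FG, GJ
  2-simplices (8): ADE, ADG, AEG, DEG, DEJ, DGJ, EFG, EGJ
  3-simplices (2): ADEG, DEGJ

so the chain groups are C_0 ≅ Z^7, C_1 ≅ Z^13, C_2 ≅ Z^8, C_3 ≅ Z^2.

∂_1: C_1 → C_0 sends each edge [p,q] (with p < q) to q − p.
As a 7×13 matrix over Z this has rank 6, with invariant factors (1,1,1,1,1,1).

∂_2: C_2 → C_1 acts by ∂[p,q,r] = [q,r] − [p,r] + [p,q]. For instance
  ∂DEG = EG − DG + DE,
  ∂DEJ = EJ − DJ + DE.
This gives a 13×8 integer matrix of rank 6; reducing to Smith normal form yields diagonal entries (1,1,1,1,1,1).

∂_3: C_3 → C_2 sends each 3-simplex σ to the alternating sum Σ_i (−1)^i (σ with its i-th vertex removed). For instance
  ∂ADEG = DEG − AEG + ADG − ADE,
  ∂DEGJ = EGJ − DGJ + DEJ − DEG.
This gives a 8×2 integer matrix of rank 2; reducing to Smith normal form yields diagonal entries (1,1).

Computing H_k = (kernel of ∂_k) / (image of ∂_{k+1}):

  H_3: rank ker ∂_3 − rank ∂_4 = (2 − 2) − 0 = 0, and there is no ∂_4, so H_3 ≅ 0.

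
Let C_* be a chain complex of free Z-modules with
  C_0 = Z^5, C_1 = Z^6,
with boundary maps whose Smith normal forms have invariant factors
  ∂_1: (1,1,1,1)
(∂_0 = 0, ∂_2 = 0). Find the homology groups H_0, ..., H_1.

H_0: b_0 = 5 − 0 − 4 = 1; torsion from ∂_1 factors > 1: none. So H_0 ≅ Z.
H_1: b_1 = 6 − 4 − 0 = 2; torsion from ∂_2 factors > 1: none. So H_1 ≅ Z^2.

H_0 ≅ Z,  H_1 ≅ Z^2.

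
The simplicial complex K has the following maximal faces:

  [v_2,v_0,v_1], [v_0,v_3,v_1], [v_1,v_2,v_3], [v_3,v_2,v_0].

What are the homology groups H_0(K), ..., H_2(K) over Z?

H_0 ≅ Z,  H_1 = 0,  H_2 ≅ Z.

Take the total order v_0 < v_1 < v_2 < v_3 on the vertex set. Then K (dimension 2) consists of the simplices:

  0-simplices (4): [v_0], [v_1], [v_2], [v_3]
  1-simplices (6): [v_0,v_1], [v_0,v_2], [v_0,v_3], [v_1,v_2], [v_1,v_3], [v_2,v_3]
  2-simplices (4): [v_0,v_1,v_2], [v_0,v_1,v_3], [v_0,v_2,v_3], [v_1,v_2,v_3]

so the chain groups are C_0 ≅ Z^4, C_1 ≅ Z^6, C_2 ≅ Z^4.

The boundary map ∂_1: C_1 → C_0 maps an edge to its endpoints' difference, ∂[p,q] = q − p.
This gives a 4×6 integer matrix of rank 3; reducing to Smith normal form yields diagonal entries (1,1,1).

The boundary map ∂_2: C_2 → C_1 sends each 2-simplex [p,q,r] to [q,r] − [p,r] + [p,q]. For instance
  ∂[v_0,v_1,v_3] = [v_1,v_3] − [v_0,v_3] + [v_0,v_1],
  ∂[v_0,v_1,v_2] = [v_1,v_2] − [v_0,v_2] + [v_0,v_1].
This gives a 6×4 integer matrix of rank 3; reducing to Smith normal form yields diagonal entries (1,1,1).

Computing H_k = (kernel of ∂_k) / (image of ∂_{k+1}):

  H_0: rank C_0 − rank ∂_1 = 4 − 3 = 1, and the invariant factors of ∂_1 are all 1, so H_0 = Z.
  H_1: rank ker ∂_1 − rank ∂_2 = (6 − 3) − 3 = 0, and the invariant factors of ∂_2 are all 1, so H_1 = 0.
  H_2: rank ker ∂_2 − rank ∂_3 = (4 − 3) − 0 = 1, and there is no ∂_3, so H_2 = Z.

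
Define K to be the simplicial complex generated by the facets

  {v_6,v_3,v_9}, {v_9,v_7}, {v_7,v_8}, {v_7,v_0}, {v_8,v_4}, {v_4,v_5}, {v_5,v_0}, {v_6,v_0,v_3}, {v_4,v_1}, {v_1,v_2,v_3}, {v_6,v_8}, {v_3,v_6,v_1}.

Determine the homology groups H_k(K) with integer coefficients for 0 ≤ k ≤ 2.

Fix the vertex order v_0 < v_1 < v_2 < v_3 < v_4 < v_5 < v_6 < v_7 < v_8 < v_9 and write every simplex with vertices in increasing order. Then dim K = 2 and the simplices of K are:

  0-simplices (10): [v_0], [v_1], [v_2], [v_3], [v_4], [v_5], [v_6], [v_7], [v_8], [v_9]
  1-simplices (17): (17 of them)
  2-simplices (4): [v_0,v_3,v_6], [v_1,v_2,v_3], [v_1,v_3,v_6], [v_3,v_6,v_9]

giving chain groups C_0 ≅ Z^10, C_1 ≅ Z^17, C_2 ≅ Z^4.

Boundary ∂_1: C_1 → C_0 maps an edge to its endpoints' difference, ∂[p,q] = q − p. For instance
  ∂[v_7,v_9] = [v_9] − [v_7].
As a 10×17 matrix over Z this has rank 9, with invariant factors (1,1,1,1,1,1,1,1,1).

Boundary ∂_2: C_2 → C_1 sends each 2-simplex [p,q,r] to [q,r] − [p,r] + [p,q]. For instance
  ∂[v_0,v_3,v_6] = [v_3,v_6] − [v_0,v_6] + [v_0,v_3],
  ∂[v_1,v_3,v_6] = [v_3,v_6] − [v_1,v_6] + [v_1,v_3].
The resulting 17×4 matrix has rank 4, and its Smith normal form has invariant factors (1,1,1,1).

Reading off H_k = ker ∂_k / im ∂_{k+1}:

  H_0: rank C_0 − rank ∂_1 = 10 − 9 = 1, and the invariant factors of ∂_1 are all 1, so H_0 = Z.
  H_1: rank ker ∂_1 − rank ∂_2 = (17 − 9) − 4 = 4, and the invariant factors of ∂_2 are all 1, so H_1 = Z^4.
  H_2: rank ker ∂_2 − rank ∂_3 = (4 − 4) − 0 = 0, and there is no ∂_3, so H_2 = 0.

H_0 ≅ Z,  H_1 ≅ Z^4,  H_2 = 0.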